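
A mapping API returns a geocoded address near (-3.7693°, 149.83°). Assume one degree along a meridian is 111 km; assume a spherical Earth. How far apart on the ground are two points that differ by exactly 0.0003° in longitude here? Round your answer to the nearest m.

One degree of longitude here spans 111000 × cos 3.7693° = 111000 × 0.9978 ≈ 110760 m; 0.0003° of that is 33.228 m.

33 m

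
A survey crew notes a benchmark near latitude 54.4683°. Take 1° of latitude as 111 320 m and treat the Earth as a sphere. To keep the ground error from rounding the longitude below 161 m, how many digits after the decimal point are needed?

3

At 54.4683° one degree of longitude covers 111320 × cos 54.4683° ≈ 111320 × 0.5812 ≈ 64694 m.
N decimal places → at most half a unit in the last place, 0.5 × 10⁻ᴺ° = 64694/2 × 10⁻ᴺ m.
Setting 32347 × 10⁻ᴺ ≤ 161 gives 10ᴺ ≥ 200.9, i.e. N ≥ 2.30.
So 3 decimal places suffice (32.3 m); 2 would allow up to 323 m.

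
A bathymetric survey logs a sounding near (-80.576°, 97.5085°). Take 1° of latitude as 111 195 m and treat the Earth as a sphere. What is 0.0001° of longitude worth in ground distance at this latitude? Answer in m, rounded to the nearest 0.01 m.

At 80.576° a degree of longitude is 111195 × cos 80.576° ≈ 18207 m, so 0.0001° corresponds to 1.8207 m.

1.82 m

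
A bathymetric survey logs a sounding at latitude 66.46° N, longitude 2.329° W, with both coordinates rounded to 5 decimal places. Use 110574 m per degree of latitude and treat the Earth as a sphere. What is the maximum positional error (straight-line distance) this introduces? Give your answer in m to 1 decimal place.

Rounding to 5 decimal places leaves each coordinate within ±5e-06° of the true value.
Latitude error → 5e-06 × 110574 = 0.55287 m along the meridian.
E–W at 66.46°: 5e-06° × 110574 × cos 66.46° = 5e-06 × 110574 × 0.3994 ≈ 0.22081 m.
Worst case both components are at the extreme and orthogonal: √(0.55287² + 0.22081²) ≈ 0.595334 m.

0.6 m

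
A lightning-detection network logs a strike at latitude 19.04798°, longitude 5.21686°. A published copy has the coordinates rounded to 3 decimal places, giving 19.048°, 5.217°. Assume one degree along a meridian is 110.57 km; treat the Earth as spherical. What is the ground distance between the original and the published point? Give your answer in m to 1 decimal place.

The latitude changed by -0.00002° and the longitude by -0.00014°.
N–S: -0.00002° × 110570 m/° = -2.2114 m.
E–W at 19.048°: -0.00014° × 110570 × cos 19.048° = -0.00014 × 110570 × 0.9452 ≈ -14.6322 m.
Hypotenuse of the two orthogonal shifts: √(2.2114² + 14.6322²) = 14.7984 m.

14.8 m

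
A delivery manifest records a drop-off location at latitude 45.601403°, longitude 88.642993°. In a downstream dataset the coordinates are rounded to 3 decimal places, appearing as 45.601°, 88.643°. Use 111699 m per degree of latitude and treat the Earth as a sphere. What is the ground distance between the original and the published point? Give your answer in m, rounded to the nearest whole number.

The latitude changed by +0.000403° and the longitude by -0.000007°.
N–S: 0.000403° × 111699 m/° = 45.0147 m.
East–west at this latitude: -0.000007° × 111699 × cos 45.601° ≈ -0.000007 × 78150.3 = -0.547052 m.
Hypotenuse of the two orthogonal shifts: √(45.0147² + 0.547052²) = 45.018 m.

45 m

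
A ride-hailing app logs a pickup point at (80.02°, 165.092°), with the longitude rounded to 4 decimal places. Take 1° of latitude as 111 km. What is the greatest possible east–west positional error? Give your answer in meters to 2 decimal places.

0.96 meters

Rounding to 4 decimal places leaves the longitude within ±5e-05° of the true value.
Parallels shrink by cos φ, so at 80.02° a degree of longitude is 111000 × 0.1733 ≈ 19236.8 m.
Maximum E–W displacement: 5e-05 × 19236.8 = 0.961839 m.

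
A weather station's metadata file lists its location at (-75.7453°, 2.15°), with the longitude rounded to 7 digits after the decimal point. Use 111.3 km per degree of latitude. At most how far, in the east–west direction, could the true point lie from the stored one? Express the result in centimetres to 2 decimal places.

Rounding to 7 decimal places leaves the longitude within ±5e-08° of the true value.
At latitude 75.7453° a degree of longitude spans 111300 m × cos 75.7453° = 111300 × 0.2462 ≈ 27405.7 m.
East–west error: 5e-08° × 27405.7 m/° ≈ 0.00137029 m.
That is 0.00137029 m = 0.13703 cm.

0.14 centimetres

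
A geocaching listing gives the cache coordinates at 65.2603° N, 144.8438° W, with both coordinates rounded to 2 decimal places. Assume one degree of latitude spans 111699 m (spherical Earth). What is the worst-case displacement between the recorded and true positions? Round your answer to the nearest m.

605 m

Rounding to 2 decimal places leaves each coordinate within ±0.005° of the true value.
North–south component: 0.005° × 111699 = 558.495 m.
East–west component at 65.2603°: 0.005° × 111699 × cos 65.2603° ≈ 0.005 × 46745.6 ≈ 233.728 m.
Worst case both components are at the extreme and orthogonal: √(558.495² + 233.728²) ≈ 605.43 m.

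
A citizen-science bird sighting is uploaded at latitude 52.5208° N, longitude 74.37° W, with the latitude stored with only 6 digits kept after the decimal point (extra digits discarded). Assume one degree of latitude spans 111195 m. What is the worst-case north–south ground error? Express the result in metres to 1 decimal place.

0.1 metres

Truncating at 6 decimal places can drop up to a full unit in the last place, so the latitude may be off by as much as 1e-06°.
Along the meridian that is 1e-06° × 111195 m/° = 0.111195 m.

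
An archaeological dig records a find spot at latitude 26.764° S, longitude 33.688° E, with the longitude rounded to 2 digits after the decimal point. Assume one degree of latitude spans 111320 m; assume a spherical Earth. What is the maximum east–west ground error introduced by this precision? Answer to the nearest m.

497 m

Rounding to 2 decimal places leaves the longitude within ±0.005° of the true value.
Parallels shrink by cos φ, so at 26.764° a degree of longitude is 111320 × 0.8929 ≈ 99394.2 m.
East–west error: 0.005° × 99394.2 m/° ≈ 496.971 m.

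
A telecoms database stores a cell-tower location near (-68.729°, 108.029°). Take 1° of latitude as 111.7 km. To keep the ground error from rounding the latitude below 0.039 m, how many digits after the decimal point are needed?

One degree of latitude covers 111700 m.
Rounding to N decimal places gives at most 0.5 × 10⁻ᴺ degrees of error, i.e. 0.5 × 10⁻ᴺ × 111700 m.
Setting 55850 × 10⁻ᴺ ≤ 0.039 gives 10ᴺ ≥ 1.432e+06, i.e. N ≥ 6.16.
So 7 decimal places suffice (0.00558 m); 6 would allow up to 0.0558 m.

7 decimal places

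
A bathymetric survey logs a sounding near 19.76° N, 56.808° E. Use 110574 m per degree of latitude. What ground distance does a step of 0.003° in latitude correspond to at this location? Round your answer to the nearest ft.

Along a meridian 0.003° is 0.003 × 110574 = 331.722 m.
Converting: 331.722 m × 3.2808 ft/m ≈ 1088.3 ft.

1088 ft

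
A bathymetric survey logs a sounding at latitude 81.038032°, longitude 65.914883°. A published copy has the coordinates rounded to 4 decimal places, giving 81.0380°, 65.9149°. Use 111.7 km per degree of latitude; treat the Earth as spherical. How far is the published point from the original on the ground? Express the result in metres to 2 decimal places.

3.59 metres

Δlat = 81.038032 − 81.0380 = +0.000032°; Δlon = 65.914883 − 65.9149 = -0.000017°.
N–S: 0.000032° × 111700 m/° = 3.5744 m.
East–west at this latitude: -0.000017° × 111700 × cos 81.038° ≈ -0.000017 × 17400.6 = -0.295809 m.
Distance: √(3.5744² + 0.295809²) ≈ 3.58662 m.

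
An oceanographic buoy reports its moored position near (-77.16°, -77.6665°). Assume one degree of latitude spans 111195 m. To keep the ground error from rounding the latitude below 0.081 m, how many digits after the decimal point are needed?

One degree of latitude covers 111195 m.
Rounding to N decimal places gives at most 0.5 × 10⁻ᴺ degrees of error, i.e. 0.5 × 10⁻ᴺ × 111195 m.
Need 0.5 × 111195 × 10⁻ᴺ ≤ 0.081 → 10⁻ᴺ ≤ 1.457e-06, so N ≥ 5.84.
So 6 decimal places suffice (0.0556 m); 5 would allow up to 0.556 m.

6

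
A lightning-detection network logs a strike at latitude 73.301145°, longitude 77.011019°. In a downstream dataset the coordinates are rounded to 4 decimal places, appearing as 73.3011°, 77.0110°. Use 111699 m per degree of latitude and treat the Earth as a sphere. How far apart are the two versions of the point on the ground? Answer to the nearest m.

Δlat = 73.301145 − 73.3011 = +0.000045°; Δlon = 77.011019 − 77.0110 = +0.000019°.
North–south shift: 0.000045 × 111699 = 5.02646 m.
East–west at this latitude: 0.000019° × 111699 × cos 73.3011° ≈ 0.000019 × 32095.8 = 0.609821 m.
Distance: √(5.02646² + 0.609821²) ≈ 5.06331 m.

5 m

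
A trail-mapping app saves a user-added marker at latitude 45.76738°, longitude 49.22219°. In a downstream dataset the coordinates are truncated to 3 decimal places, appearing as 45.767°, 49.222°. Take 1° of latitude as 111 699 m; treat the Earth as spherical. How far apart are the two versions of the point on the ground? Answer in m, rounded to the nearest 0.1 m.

Δlat = 45.76738 − 45.767 = +0.00038°; Δlon = 49.22219 − 49.222 = +0.00019°.
N–S: 0.00038° × 111699 m/° = 42.4456 m.
East–west at this latitude: 0.00019° × 111699 × cos 45.767° ≈ 0.00019 × 77918.8 = 14.8046 m.
Combined displacement = (42.4456² + 14.8046²)^½ ≈ 44.9534 m.

45.0 m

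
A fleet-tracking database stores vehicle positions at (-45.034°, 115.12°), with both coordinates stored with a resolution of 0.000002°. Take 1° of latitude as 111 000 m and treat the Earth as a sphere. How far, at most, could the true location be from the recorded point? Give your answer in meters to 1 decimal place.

With a 0.000002° grid the true value lies within half a step, ±0.000002°/2 = ±1e-06°, of the stored one.
North–south component: 1e-06° × 111000 = 0.111 m.
Longitude error → 1e-06 × 111000 × cos 45.034° = 1e-06 × 111000 × 0.7067 ≈ 0.0784423 m.
The two errors are perpendicular, so the maximum displacement is √(0.111² + 0.0784423²) ≈ 0.13592 m.

0.1 meters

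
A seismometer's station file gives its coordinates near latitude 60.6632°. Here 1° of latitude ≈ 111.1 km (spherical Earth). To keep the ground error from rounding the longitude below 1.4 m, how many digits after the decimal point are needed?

At 60.6632° one degree of longitude covers 111100 × cos 60.6632° ≈ 111100 × 0.4899 ≈ 54432.6 m.
Rounding to N decimal places gives at most 0.5 × 10⁻ᴺ degrees of error, i.e. 0.5 × 10⁻ᴺ × 54432.6 m.
Setting 27216.3 × 10⁻ᴺ ≤ 1.4 gives 10ᴺ ≥ 1.944e+04, i.e. N ≥ 4.29.
N = 4 would give 2.72 m (too coarse); N = 5 gives 0.272 m ≤ 1.4 m.

5 decimal places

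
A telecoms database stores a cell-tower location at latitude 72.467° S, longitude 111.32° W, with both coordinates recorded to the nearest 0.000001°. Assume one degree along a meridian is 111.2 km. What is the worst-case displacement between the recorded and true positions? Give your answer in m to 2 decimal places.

0.06 m

Rounding to 6 decimal places leaves each coordinate within ±5e-07° of the true value.
N–S: 5e-07° × 111200 m/° = 0.0556 m.
E–W at 72.467°: 5e-07° × 111200 × cos 72.467° = 5e-07 × 111200 × 0.3013 ≈ 0.0167498 m.
The two errors are perpendicular, so the maximum displacement is √(0.0556² + 0.0167498²) ≈ 0.0580682 m.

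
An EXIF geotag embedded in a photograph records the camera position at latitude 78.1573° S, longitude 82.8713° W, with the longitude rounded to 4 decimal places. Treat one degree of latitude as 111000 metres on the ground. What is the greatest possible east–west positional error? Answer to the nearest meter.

1 meters

Rounding to 4 decimal places leaves the longitude within ±5e-05° of the true value.
Parallels shrink by cos φ, so at 78.1573° a degree of longitude is 111000 × 0.2052 ≈ 22780 m.
East–west error: 5e-05° × 22780 m/° ≈ 1.139 m.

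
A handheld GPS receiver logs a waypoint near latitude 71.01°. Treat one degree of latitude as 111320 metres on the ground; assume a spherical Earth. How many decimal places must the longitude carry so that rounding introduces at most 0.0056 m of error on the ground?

At 71.01° one degree of longitude covers 111320 × cos 71.01° ≈ 111320 × 0.3254 ≈ 36223.9 m.
Rounding to N decimal places gives at most 0.5 × 10⁻ᴺ degrees of error, i.e. 0.5 × 10⁻ᴺ × 36223.9 m.
Setting 18111.9 × 10⁻ᴺ ≤ 0.0056 gives 10ᴺ ≥ 3.234e+06, i.e. N ≥ 6.51.
N = 6 would give 0.0181 m (too coarse); N = 7 gives 0.00181 m ≤ 0.0056 m.

7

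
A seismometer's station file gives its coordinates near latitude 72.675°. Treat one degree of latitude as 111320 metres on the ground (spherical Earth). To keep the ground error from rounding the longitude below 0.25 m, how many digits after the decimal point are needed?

5

At 72.675° one degree of longitude covers 111320 × cos 72.675° ≈ 111320 × 0.2978 ≈ 33150.1 m.
Rounding to N decimal places gives at most 0.5 × 10⁻ᴺ degrees of error, i.e. 0.5 × 10⁻ᴺ × 33150.1 m.
Need 0.5 × 33150.1 × 10⁻ᴺ ≤ 0.25 → 10⁻ᴺ ≤ 1.508e-05, so N ≥ 4.82.
N = 4 would give 1.66 m (too coarse); N = 5 gives 0.166 m ≤ 0.25 m.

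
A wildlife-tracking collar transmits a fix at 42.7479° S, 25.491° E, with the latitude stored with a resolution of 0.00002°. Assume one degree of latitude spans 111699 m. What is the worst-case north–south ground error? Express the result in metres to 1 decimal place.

With a 0.00002° grid the true value lies within half a step, ±0.00002°/2 = ±1e-05°, of the stored one.
So the N–S error is at most 1e-05 × 111699 = 1.11699 m.

1.1 metres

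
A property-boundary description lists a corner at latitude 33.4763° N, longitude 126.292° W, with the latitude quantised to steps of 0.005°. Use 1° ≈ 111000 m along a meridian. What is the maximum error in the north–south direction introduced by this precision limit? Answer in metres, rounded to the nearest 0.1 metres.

With a 0.005° grid the true value lies within half a step, ±0.005°/2 = ±0.0025°, of the stored one.
So the N–S error is at most 0.0025 × 111000 = 277.5 m.

277.5 metres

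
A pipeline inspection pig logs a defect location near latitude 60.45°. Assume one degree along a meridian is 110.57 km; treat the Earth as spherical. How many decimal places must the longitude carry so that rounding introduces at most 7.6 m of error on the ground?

At 60.45° one degree of longitude covers 110570 × cos 60.45° ≈ 110570 × 0.4932 ≈ 54531.2 m.
N decimal places → at most half a unit in the last place, 0.5 × 10⁻ᴺ° = 54531.2/2 × 10⁻ᴺ m.
Need 0.5 × 54531.2 × 10⁻ᴺ ≤ 7.6 → 10⁻ᴺ ≤ 2.787e-04, so N ≥ 3.55.
So 4 decimal places suffice (2.73 m); 3 would allow up to 27.3 m.

4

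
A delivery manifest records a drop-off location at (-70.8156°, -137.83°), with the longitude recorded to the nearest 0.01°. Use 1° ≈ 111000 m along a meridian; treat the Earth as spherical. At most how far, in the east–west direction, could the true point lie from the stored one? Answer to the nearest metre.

Rounding to 2 decimal places leaves the longitude within ±0.005° of the true value.
One degree of longitude at 70.8156° is 111000 × cos 70.8156° ≈ 111000 × 0.3286 = 36475.7 m.
East–west error: 0.005° × 36475.7 m/° ≈ 182.378 m.

182 metres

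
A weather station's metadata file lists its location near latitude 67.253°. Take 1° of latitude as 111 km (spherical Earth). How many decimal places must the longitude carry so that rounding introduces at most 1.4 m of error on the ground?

5

At 67.253° one degree of longitude covers 111000 × cos 67.253° ≈ 111000 × 0.3867 ≈ 42919.6 m.
N decimal places → at most half a unit in the last place, 0.5 × 10⁻ᴺ° = 42919.6/2 × 10⁻ᴺ m.
Setting 21459.8 × 10⁻ᴺ ≤ 1.4 gives 10ᴺ ≥ 1.533e+04, i.e. N ≥ 4.19.
At 4 places the error can reach 2.15 m, but 5 places keeps it to 0.215 m.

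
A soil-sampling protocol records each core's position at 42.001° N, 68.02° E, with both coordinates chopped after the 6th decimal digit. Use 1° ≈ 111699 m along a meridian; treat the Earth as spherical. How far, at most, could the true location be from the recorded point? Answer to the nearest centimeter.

Truncating at 6 decimal places can drop up to a full unit in the last place, so each coordinate may be off by as much as 1e-06°.
Latitude error → 1e-06 × 111699 = 0.111699 m along the meridian.
Longitude error → 1e-06 × 111699 × cos 42.001° = 1e-06 × 111699 × 0.7431 ≈ 0.0830072 m.
The two errors are perpendicular, so the maximum displacement is √(0.111699² + 0.0830072²) ≈ 0.139165 m.
That is 0.139165 m = 13.916 cm.

14 centimeters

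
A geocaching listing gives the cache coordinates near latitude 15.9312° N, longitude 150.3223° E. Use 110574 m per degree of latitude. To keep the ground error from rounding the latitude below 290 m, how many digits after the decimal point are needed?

3

One degree of latitude covers 110574 m.
Rounding to N decimal places gives at most 0.5 × 10⁻ᴺ degrees of error, i.e. 0.5 × 10⁻ᴺ × 110574 m.
Setting 55287 × 10⁻ᴺ ≤ 290 gives 10ᴺ ≥ 190.6, i.e. N ≥ 2.28.
So 3 decimal places suffice (55.3 m); 2 would allow up to 553 m.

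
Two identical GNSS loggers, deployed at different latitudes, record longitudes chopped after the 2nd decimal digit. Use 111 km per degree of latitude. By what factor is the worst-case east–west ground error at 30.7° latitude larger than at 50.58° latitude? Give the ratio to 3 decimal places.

Truncating at 2 decimal places can drop up to a full unit in the last place, so the longitude may be off by as much as 0.01°.
Error at 30.7° = 0.01° × 111000 × cos 30.7° ≈ 1110 × 0.8599 = 954.44 m.
At 50.58°: 0.01° × 111000 × cos 50.58° = 0.01 × 111000 × 0.6350 ≈ 704.85 m.
The ratio reduces to cos 30.7° / cos 50.58° = 0.8599/0.6350 ≈ 1.3541.

1.354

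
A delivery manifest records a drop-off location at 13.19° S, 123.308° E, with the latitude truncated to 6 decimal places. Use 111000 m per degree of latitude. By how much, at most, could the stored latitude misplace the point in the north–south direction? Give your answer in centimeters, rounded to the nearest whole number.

Truncating at 6 decimal places can drop up to a full unit in the last place, so the latitude may be off by as much as 1e-06°.
North–south distance: 1e-06° × 111000 m/° = 0.111 m.
That is 0.111 m = 11.1 cm.

11 centimeters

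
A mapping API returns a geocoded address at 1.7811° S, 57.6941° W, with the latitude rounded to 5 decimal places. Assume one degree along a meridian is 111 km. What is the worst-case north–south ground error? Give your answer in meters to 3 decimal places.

0.555 meters

Rounding to 5 decimal places leaves the latitude within ±5e-06° of the true value.
North–south distance: 5e-06° × 111000 m/° = 0.555 m.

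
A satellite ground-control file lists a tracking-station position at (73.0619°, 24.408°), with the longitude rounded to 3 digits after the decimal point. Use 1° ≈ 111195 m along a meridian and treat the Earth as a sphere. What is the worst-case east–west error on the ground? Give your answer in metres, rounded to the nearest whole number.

Rounding to 3 decimal places leaves the longitude within ±0.0005° of the true value.
Parallels shrink by cos φ, so at 73.0619° a degree of longitude is 111195 × 0.2913 ≈ 32395.4 m.
East–west error: 0.0005° × 32395.4 m/° ≈ 16.1977 m.

16 metres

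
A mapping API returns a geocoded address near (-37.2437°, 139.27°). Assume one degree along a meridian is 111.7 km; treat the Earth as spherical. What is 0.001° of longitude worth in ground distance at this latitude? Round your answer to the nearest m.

89 m

One degree of longitude here spans 111700 × cos 37.2437° = 111700 × 0.7961 ≈ 88920.9 m; 0.001° of that is 88.9209 m.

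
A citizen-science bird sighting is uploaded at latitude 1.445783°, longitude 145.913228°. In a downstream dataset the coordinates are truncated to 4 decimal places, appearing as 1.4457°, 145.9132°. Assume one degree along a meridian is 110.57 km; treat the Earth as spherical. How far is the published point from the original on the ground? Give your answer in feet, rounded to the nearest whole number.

Δlat = 1.445783 − 1.4457 = +0.000083°; Δlon = 145.913228 − 145.9132 = +0.000028°.
North–south shift: 0.000083 × 110570 = 9.17731 m.
East–west at this latitude: 0.000028° × 110570 × cos 1.4457° ≈ 0.000028 × 110535 = 3.09497 m.
Hypotenuse of the two orthogonal shifts: √(9.17731² + 3.09497²) = 9.68514 m.
Converting: 9.68514 m × 3.2808 ft/m ≈ 31.775 ft.

32 feet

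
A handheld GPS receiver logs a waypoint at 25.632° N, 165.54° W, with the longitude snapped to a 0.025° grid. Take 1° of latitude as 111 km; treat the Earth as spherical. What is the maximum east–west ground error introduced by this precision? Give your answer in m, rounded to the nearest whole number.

1251 m

With a 0.025° grid the true value lies within half a step, ±0.025°/2 = ±0.0125°, of the stored one.
At latitude 25.632° a degree of longitude spans 111000 m × cos 25.632° = 111000 × 0.9016 ≈ 100077 m.
East–west error: 0.0125° × 100077 m/° ≈ 1250.96 m.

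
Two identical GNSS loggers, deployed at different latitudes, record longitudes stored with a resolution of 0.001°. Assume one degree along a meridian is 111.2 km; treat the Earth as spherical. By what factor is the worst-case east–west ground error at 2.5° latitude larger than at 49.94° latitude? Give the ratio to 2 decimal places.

1.55

With a 0.001° grid the true value lies within half a step, ±0.001°/2 = ±0.0005°, of the stored one.
At 2.5°: 0.0005° × 111200 × cos 2.5° = 0.0005 × 111200 × 0.9990 ≈ 55.547 m.
At 49.94°: 0.0005° × 111200 × cos 49.94° = 0.0005 × 111200 × 0.6436 ≈ 35.784 m.
The ratio reduces to cos 2.5° / cos 49.94° = 0.9990/0.6436 ≈ 1.5523.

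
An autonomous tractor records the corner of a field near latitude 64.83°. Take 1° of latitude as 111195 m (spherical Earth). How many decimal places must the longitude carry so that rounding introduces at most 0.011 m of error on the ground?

7 decimal places

At 64.83° one degree of longitude covers 111195 × cos 64.83° ≈ 111195 × 0.4253 ≈ 47291.8 m.
With N decimal places the half-ulp bound is 0.5·10⁻ᴺ°, or 0.5·10⁻ᴺ × 47291.8 m on the ground.
Setting 23645.9 × 10⁻ᴺ ≤ 0.011 gives 10ᴺ ≥ 2.15e+06, i.e. N ≥ 6.33.
At 6 places the error can reach 0.0236 m, but 7 places keeps it to 0.00236 m.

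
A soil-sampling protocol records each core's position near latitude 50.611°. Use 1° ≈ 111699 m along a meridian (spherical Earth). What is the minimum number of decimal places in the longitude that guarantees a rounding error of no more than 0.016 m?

7 decimal places

At 50.611° one degree of longitude covers 111699 × cos 50.611° ≈ 111699 × 0.6346 ≈ 70882.2 m.
Rounding to N decimal places gives at most 0.5 × 10⁻ᴺ degrees of error, i.e. 0.5 × 10⁻ᴺ × 70882.2 m.
Need 0.5 × 70882.2 × 10⁻ᴺ ≤ 0.016 → 10⁻ᴺ ≤ 4.515e-07, so N ≥ 6.35.
At 6 places the error can reach 0.0354 m, but 7 places keeps it to 0.00354 m.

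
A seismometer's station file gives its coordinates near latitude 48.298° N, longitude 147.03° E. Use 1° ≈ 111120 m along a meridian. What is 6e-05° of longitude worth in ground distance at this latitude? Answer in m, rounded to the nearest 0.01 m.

At 48.298° a degree of longitude is 111120 × cos 48.298° ≈ 73923.3 m, so 6e-05° corresponds to 4.4354 m.

4.44 m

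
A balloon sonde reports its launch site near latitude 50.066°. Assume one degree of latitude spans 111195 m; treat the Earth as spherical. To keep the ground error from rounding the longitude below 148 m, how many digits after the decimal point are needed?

At 50.066° one degree of longitude covers 111195 × cos 50.066° ≈ 111195 × 0.6419 ≈ 71376.6 m.
N decimal places → at most half a unit in the last place, 0.5 × 10⁻ᴺ° = 71376.6/2 × 10⁻ᴺ m.
Setting 35688.3 × 10⁻ᴺ ≤ 148 gives 10ᴺ ≥ 241.1, i.e. N ≥ 2.38.
At 2 places the error can reach 357 m, but 3 places keeps it to 35.7 m.

3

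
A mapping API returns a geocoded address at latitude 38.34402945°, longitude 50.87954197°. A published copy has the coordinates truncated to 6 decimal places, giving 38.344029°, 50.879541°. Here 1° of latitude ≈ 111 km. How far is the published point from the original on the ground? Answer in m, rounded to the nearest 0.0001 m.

The latitude changed by +0.00000045° and the longitude by +0.00000097°.
North–south shift: 0.00000045 × 111000 = 0.04995 m.
East–west at this latitude: 0.00000097° × 111000 × cos 38.344° ≈ 0.00000097 × 87057.3 = 0.0844456 m.
Hypotenuse of the two orthogonal shifts: √(0.04995² + 0.0844456²) = 0.0981125 m.

0.0981 m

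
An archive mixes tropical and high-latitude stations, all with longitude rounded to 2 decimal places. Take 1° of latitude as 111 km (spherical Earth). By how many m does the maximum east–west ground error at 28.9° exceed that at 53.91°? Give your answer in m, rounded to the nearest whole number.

159 m

Rounding to 2 decimal places leaves the longitude within ±0.005° of the true value.
At 28.9°: 0.005° × 111000 × cos 28.9° = 0.005 × 111000 × 0.8755 ≈ 485.88 m.
Error at 53.91° = 0.005° × 111000 × cos 53.91° ≈ 555 × 0.5891 = 326.93 m.
So the lower-latitude error exceeds the higher by 485.88 − 326.93 = 158.96 m.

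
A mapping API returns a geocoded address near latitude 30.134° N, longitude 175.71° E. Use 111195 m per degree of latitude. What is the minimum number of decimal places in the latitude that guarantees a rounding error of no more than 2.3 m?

One degree of latitude covers 111195 m.
With N decimal places the half-ulp bound is 0.5·10⁻ᴺ°, or 0.5·10⁻ᴺ × 111195 m on the ground.
Setting 55597.5 × 10⁻ᴺ ≤ 2.3 gives 10ᴺ ≥ 2.417e+04, i.e. N ≥ 4.38.
So 5 decimal places suffice (0.556 m); 4 would allow up to 5.56 m.

5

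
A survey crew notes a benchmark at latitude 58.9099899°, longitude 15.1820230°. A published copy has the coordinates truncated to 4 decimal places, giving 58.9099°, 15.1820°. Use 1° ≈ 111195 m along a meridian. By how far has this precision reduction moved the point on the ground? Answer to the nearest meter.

10 meters

Δlat = 58.9099899 − 58.9099 = +0.0000899°; Δlon = 15.1820230 − 15.1820 = +0.0000230°.
N–S: 0.0000899° × 111195 m/° = 9.99643 m.
E–W at 58.9099°: 0.0000230° × 111195 × cos 58.9099° = 0.0000230 × 111195 × 0.5164 ≈ 1.32065 m.
Hypotenuse of the two orthogonal shifts: √(9.99643² + 1.32065²) = 10.0833 m.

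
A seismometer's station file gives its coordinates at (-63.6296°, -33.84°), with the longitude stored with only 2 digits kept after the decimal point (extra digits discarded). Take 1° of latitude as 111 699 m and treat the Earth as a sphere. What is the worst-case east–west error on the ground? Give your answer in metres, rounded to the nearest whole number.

496 metres

Truncating at 2 decimal places can drop up to a full unit in the last place, so the longitude may be off by as much as 0.01°.
One degree of longitude at 63.6296° is 111699 × cos 63.6296° ≈ 111699 × 0.4442 = 49613.6 m.
East–west error: 0.01° × 49613.6 m/° ≈ 496.136 m.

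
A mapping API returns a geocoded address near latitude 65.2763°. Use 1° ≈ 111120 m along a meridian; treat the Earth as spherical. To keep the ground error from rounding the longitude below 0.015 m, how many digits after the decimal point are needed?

At 65.2763° one degree of longitude covers 111120 × cos 65.2763° ≈ 111120 × 0.4182 ≈ 46475.1 m.
Rounding to N decimal places gives at most 0.5 × 10⁻ᴺ degrees of error, i.e. 0.5 × 10⁻ᴺ × 46475.1 m.
Setting 23237.6 × 10⁻ᴺ ≤ 0.015 gives 10ᴺ ≥ 1.549e+06, i.e. N ≥ 6.19.
So 7 decimal places suffice (0.00232 m); 6 would allow up to 0.0232 m.

7 decimal places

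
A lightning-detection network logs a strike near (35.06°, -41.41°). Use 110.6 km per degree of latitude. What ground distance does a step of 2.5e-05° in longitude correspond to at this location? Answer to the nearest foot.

2.5e-05° of longitude at 35.06° is 2.5e-05 × 110600 × cos 35.06° ≈ 2.5e-05 × 90531.7 = 2.26329 m.
In feet: 2.26329 m ÷ 0.3048 ≈ 7.4255 ft.

7 feet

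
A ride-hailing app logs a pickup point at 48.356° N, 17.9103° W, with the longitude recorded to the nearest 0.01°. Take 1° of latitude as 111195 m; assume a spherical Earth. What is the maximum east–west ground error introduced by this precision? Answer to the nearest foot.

1212 feet

Rounding to 2 decimal places leaves the longitude within ±0.005° of the true value.
One degree of longitude at 48.356° is 111195 × cos 48.356° ≈ 111195 × 0.6645 = 73889.1 m.
So at most 0.005° × 73889.1 ≈ 369.446 m east–west.
In feet: 369.446 m ÷ 0.3048 ≈ 1212.1 ft.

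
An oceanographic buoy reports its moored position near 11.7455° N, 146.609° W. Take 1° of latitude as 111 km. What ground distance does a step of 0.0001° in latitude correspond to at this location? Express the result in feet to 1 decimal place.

Along a meridian 0.0001° is 0.0001 × 111000 = 11.1 m.
Converting: 11.1 m × 3.2808 ft/m ≈ 36.417 ft.

36.4 feet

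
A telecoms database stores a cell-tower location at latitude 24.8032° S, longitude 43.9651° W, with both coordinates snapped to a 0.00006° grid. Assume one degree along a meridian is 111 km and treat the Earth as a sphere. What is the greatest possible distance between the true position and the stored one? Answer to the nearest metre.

With a 0.00006° grid the true value lies within half a step, ±0.00006°/2 = ±3e-05°, of the stored one.
Latitude error → 3e-05 × 111000 = 3.33 m along the meridian.
Longitude error → 3e-05 × 111000 × cos 24.8032° = 3e-05 × 111000 × 0.9078 ≈ 3.02282 m.
Worst case both components are at the extreme and orthogonal: √(3.33² + 3.02282²) ≈ 4.49737 m.

4 metres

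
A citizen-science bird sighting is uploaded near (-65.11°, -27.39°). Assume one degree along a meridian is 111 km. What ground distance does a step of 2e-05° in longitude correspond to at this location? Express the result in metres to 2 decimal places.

At 65.11° a degree of longitude is 111000 × cos 65.11° ≈ 46717.4 m, so 2e-05° corresponds to 0.934348 m.

0.93 metres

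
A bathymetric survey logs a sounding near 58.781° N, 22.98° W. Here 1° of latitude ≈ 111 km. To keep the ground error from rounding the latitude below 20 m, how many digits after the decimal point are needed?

One degree of latitude covers 111000 m.
Rounding to N decimal places gives at most 0.5 × 10⁻ᴺ degrees of error, i.e. 0.5 × 10⁻ᴺ × 111000 m.
Setting 55500 × 10⁻ᴺ ≤ 20 gives 10ᴺ ≥ 2775, i.e. N ≥ 3.44.
At 3 places the error can reach 55.5 m, but 4 places keeps it to 5.55 m.

4 decimal places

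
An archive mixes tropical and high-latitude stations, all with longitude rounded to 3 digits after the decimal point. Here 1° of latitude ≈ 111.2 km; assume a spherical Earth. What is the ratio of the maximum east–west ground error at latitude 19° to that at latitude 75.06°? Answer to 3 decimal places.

Rounding to 3 decimal places leaves the longitude within ±0.0005° of the true value.
Error at 19° = 0.0005° × 111200 × cos 19° ≈ 55.6 × 0.9455 = 52.571 m.
At 75.06°: 0.0005° × 111200 × cos 75.06° = 0.0005 × 111200 × 0.2578 ≈ 14.334 m.
Ratio: 52.571 / 14.334 = cos 19° / cos 75.06° ≈ 3.6675.

3.668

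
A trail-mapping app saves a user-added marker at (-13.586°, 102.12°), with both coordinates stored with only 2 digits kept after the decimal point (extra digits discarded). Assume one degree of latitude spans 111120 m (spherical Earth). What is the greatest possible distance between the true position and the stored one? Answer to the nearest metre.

1550 metres

Truncating at 2 decimal places can drop up to a full unit in the last place, so each coordinate may be off by as much as 0.01°.
Latitude error → 0.01 × 111120 = 1111.2 m along the meridian.
East–west component at 13.586°: 0.01° × 111120 × cos 13.586° ≈ 0.01 × 108011 ≈ 1080.11 m.
Worst case both components are at the extreme and orthogonal: √(1111.2² + 1080.11²) ≈ 1549.64 m.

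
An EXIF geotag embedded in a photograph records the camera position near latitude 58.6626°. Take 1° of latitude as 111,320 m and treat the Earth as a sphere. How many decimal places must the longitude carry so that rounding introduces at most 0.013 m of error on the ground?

At 58.6626° one degree of longitude covers 111320 × cos 58.6626° ≈ 111320 × 0.5201 ≈ 57894.9 m.
With N decimal places the half-ulp bound is 0.5·10⁻ᴺ°, or 0.5·10⁻ᴺ × 57894.9 m on the ground.
Setting 28947.5 × 10⁻ᴺ ≤ 0.013 gives 10ᴺ ≥ 2.227e+06, i.e. N ≥ 6.35.
N = 6 would give 0.0289 m (too coarse); N = 7 gives 0.00289 m ≤ 0.013 m.

7 decimal places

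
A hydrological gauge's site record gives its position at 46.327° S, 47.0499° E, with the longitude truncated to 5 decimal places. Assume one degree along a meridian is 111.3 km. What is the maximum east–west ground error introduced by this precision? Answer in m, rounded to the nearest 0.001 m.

Truncating at 5 decimal places can drop up to a full unit in the last place, so the longitude may be off by as much as 1e-05°.
Parallels shrink by cos φ, so at 46.327° a degree of longitude is 111300 × 0.6905 ≈ 76857.3 m.
So at most 1e-05° × 76857.3 ≈ 0.768573 m east–west.

0.769 m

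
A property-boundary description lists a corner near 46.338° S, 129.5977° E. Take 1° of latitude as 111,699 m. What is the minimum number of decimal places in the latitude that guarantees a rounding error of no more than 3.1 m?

One degree of latitude covers 111699 m.
With N decimal places the half-ulp bound is 0.5·10⁻ᴺ°, or 0.5·10⁻ᴺ × 111699 m on the ground.
Need 0.5 × 111699 × 10⁻ᴺ ≤ 3.1 → 10⁻ᴺ ≤ 5.551e-05, so N ≥ 4.26.
N = 4 would give 5.58 m (too coarse); N = 5 gives 0.558 m ≤ 3.1 m.

5 decimal places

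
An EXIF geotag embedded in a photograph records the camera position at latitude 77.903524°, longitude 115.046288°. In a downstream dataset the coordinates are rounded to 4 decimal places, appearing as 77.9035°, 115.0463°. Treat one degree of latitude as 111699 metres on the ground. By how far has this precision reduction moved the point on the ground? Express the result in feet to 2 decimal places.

8.84 feet

The latitude changed by +0.000024° and the longitude by -0.000012°.
N–S: 0.000024° × 111699 m/° = 2.68078 m.
East–west at this latitude: -0.000012° × 111699 × cos 77.9035° ≈ -0.000012 × 23407.5 = -0.28089 m.
Hypotenuse of the two orthogonal shifts: √(2.68078² + 0.28089²) = 2.69545 m.
Converting: 2.69545 m × 3.2808 ft/m ≈ 8.8433 ft.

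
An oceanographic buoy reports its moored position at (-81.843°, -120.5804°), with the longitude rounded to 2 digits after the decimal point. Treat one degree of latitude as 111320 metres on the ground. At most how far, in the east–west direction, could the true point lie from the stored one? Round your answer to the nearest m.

Rounding to 2 decimal places leaves the longitude within ±0.005° of the true value.
One degree of longitude at 81.843° is 111320 × cos 81.843° ≈ 111320 × 0.1419 = 15794.8 m.
Maximum E–W displacement: 0.005 × 15794.8 = 78.9738 m.

79 m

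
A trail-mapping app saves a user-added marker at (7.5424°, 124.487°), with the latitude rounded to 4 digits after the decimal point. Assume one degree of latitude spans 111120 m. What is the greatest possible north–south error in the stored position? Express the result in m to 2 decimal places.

5.56 m

Rounding to 4 decimal places leaves the latitude within ±5e-05° of the true value.
So the N–S error is at most 5e-05 × 111120 = 5.556 m.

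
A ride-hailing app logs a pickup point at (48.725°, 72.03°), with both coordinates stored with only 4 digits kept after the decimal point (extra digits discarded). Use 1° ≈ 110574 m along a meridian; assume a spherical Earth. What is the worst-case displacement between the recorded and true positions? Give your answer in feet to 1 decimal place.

Truncating at 4 decimal places can drop up to a full unit in the last place, so each coordinate may be off by as much as 0.0001°.
North–south component: 0.0001° × 110574 = 11.0574 m.
Longitude error → 0.0001 × 110574 × cos 48.725° = 0.0001 × 110574 × 0.6597 ≈ 7.29428 m.
The two errors are perpendicular, so the maximum displacement is √(11.0574² + 7.29428²) ≈ 13.2466 m.
Converting: 13.2466 m × 3.2808 ft/m ≈ 43.46 ft.

43.5 feet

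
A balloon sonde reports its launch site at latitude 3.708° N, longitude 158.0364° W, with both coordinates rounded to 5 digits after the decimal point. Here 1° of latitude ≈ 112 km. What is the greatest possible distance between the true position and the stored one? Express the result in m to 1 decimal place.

0.8 m

Rounding to 5 decimal places leaves each coordinate within ±5e-06° of the true value.
North–south component: 5e-06° × 112000 = 0.56 m.
Longitude error → 5e-06 × 112000 × cos 3.708° = 5e-06 × 112000 × 0.9979 ≈ 0.558828 m.
Worst case both components are at the extreme and orthogonal: √(0.56² + 0.558828²) ≈ 0.791131 m.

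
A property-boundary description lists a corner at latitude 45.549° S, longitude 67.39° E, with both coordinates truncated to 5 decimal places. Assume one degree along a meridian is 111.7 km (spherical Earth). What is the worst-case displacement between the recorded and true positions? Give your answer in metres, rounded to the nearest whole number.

1 metres

Truncating at 5 decimal places can drop up to a full unit in the last place, so each coordinate may be off by as much as 1e-05°.
North–south component: 1e-05° × 111700 = 1.117 m.
E–W at 45.549°: 1e-05° × 111700 × cos 45.549° = 1e-05 × 111700 × 0.7003 ≈ 0.782234 m.
Combining orthogonally: (1.117² + 0.782234²)^½ ≈ 1.36366 m.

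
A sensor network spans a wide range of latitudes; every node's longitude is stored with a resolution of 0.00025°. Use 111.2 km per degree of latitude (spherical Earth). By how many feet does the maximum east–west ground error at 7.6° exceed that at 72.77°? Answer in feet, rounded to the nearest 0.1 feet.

With a 0.00025° grid the true value lies within half a step, ±0.00025°/2 = ±0.000125°, of the stored one.
At 7.6°: 0.000125° × 111200 × cos 7.6° = 0.000125 × 111200 × 0.9912 ≈ 13.778 m.
Error at 72.77° = 0.000125° × 111200 × cos 72.77° ≈ 13.9 × 0.2962 = 4.1173 m.
Difference: 13.778 − 4.1173 = 9.6606 m.
In feet: 9.6606 m ÷ 0.3048 ≈ 31.695 ft.

31.7 feet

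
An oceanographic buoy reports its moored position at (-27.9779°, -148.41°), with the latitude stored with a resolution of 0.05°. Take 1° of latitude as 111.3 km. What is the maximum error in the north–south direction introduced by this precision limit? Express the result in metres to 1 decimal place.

2782.5 metres

With a 0.05° grid the true value lies within half a step, ±0.05°/2 = ±0.025°, of the stored one.
Along the meridian that is 0.025° × 111300 m/° = 2782.5 m.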